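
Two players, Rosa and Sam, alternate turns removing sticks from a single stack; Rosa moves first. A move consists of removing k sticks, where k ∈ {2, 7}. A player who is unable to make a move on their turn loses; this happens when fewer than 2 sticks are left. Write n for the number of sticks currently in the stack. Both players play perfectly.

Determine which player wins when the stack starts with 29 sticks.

Rosa wins.

Classify positions by backward induction: terminal positions (no move available) are L. From any other position, the mover wins iff some move reaches an L.
n=0: no move → L
n=1: no move → L
n=2: →0(L), so W
n=3: →1(L), so W
n=4: →2(W) only, which is W, so L
n=5: →3(W) only, which is W, so L
n=6: →4(L), so W
n=7: →5(L), so W
n=8: →1(L), so W
n=9: →7(W), 2(W) — all W, so L
n=10: →8(W), 3(W) — all W, so L
n=11: →9(L), so W
n=12: →10(L), so W
n=13: →11(W), 6(W) — all W, so L
n=14: →12(W), 7(W) — all W, so L
n=15: →13(L), so W
n=16: →14(L), so W
n=17: →10(L), so W
n=18: →16(W), 11(W) — all W, so L
n=19: →17(W), 12(W) — all W, so L
n=20: →18(L), so W
n=21: →19(L), so W
n=22: →20(W), 15(W) — all W, so L
n=23: →21(W), 16(W) — all W, so L
n=24: →22(L), so W
n=25: →23(L), so W
n=26: →19(L), so W
n=27: →25(W), 20(W) — all W, so L
n=28: →26(W), 21(W) — all W, so L
n=29: →27(L), so W
From 29 Rosa can remove 2, leaving 27, reaching an L position.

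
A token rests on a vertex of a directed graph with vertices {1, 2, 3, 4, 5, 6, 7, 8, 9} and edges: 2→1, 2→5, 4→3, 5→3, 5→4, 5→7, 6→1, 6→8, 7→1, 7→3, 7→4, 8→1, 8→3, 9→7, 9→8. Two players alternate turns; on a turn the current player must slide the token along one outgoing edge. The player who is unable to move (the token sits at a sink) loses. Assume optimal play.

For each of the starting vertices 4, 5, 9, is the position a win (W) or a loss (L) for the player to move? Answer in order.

Use the standard recursion: the mover loses at a terminal position; elsewhere, the mover wins exactly when some move hands the opponent an L position.
Every edge goes from a vertex to one that appears earlier in the order 1, 3, 4, 8, 7, 5, 2, 9, 6, so processing vertices in that order labels each vertex after all of its successors.
1: no outgoing edge → L
3: no outgoing edge → L
4: →3(L), so W
8: →3(L), so W
7: →3(L), so W
5: →3(L), so W
2: →1(L), so W
9: →7(W), 8(W) — all W, so L
6: →1(L), so W

4: W, 5: W, 9: L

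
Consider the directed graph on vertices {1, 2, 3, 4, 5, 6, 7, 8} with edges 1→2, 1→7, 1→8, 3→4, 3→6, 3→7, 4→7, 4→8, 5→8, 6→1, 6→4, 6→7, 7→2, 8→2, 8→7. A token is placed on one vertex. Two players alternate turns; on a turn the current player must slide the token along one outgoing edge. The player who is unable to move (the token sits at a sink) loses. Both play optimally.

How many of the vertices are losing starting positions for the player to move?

Build the W/L table. Terminal = L. A non-terminal position is W if it has a move to some L; otherwise it is L.
Every edge goes from a vertex to one that appears earlier in the order 2, 7, 8, 1, 4, 5, 6, 3, so processing vertices in that order labels each vertex after all of its successors.
2: no outgoing edge → L
7: reaches L-position 2 → W
8: reaches L-position 2 → W
1: reaches L-position 2 → W
4: only reaches 8(W), 7(W), all W → L
5: only reaches 8(W), which is W → L
6: reaches L-position 4 → W
3: reaches L-position 4 → W
The L vertices are 2, 4, 5; that is 3 in all.

3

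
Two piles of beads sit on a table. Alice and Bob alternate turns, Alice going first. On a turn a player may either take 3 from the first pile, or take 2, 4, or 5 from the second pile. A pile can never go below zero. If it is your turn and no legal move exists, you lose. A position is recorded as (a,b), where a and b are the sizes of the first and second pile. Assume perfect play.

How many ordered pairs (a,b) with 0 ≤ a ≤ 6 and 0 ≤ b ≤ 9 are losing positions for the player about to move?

Classify positions by backward induction: terminal positions (no move available) are L. From any other position, the mover wins iff some move reaches an L.
Every move lowers a or b (never raises either), so fill the grid row by row in increasing a, and left to right within a row: each cell's successors are then already labelled.
      b=0  b=1  b=2  b=3  b=4  b=5  b=6  b=7  b=8  b=9
a=0:    L    L    W    W    W    W    W    L    L    W
a=1:    L    L    W    W    W    W    W    L    L    W
a=2:    L    L    W    W    W    W    W    L    L    W
a=3:    W    W    L    L    W    W    W    W    W    L
a=4:    W    W    L    L    W    W    W    W    W    L
a=5:    W    W    L    L    W    W    W    W    W    L
a=6:    L    L    W    W    W    W    W    L    L    W
Cells with no legal move (terminal, hence L): (0,0), (0,1), (1,0), (1,1), (2,0), (2,1).
The remaining L cells, each justified by listing all of its moves:
(0,7): L (options (0,5)(W), (0,3)(W), (0,2)(W) are all W)
(0,8): L (options (0,6)(W), (0,4)(W), (0,3)(W) are all W)
(1,7): L (options (1,5)(W), (1,3)(W), (1,2)(W) are all W)
(1,8): L (options (1,6)(W), (1,4)(W), (1,3)(W) are all W)
(2,7): L (options (2,5)(W), (2,3)(W), (2,2)(W) are all W)
(2,8): L (options (2,6)(W), (2,4)(W), (2,3)(W) are all W)
(3,2): L (options (0,2)(W), (3,0)(W) are all W)
(3,3): L (options (0,3)(W), (3,1)(W) are all W)
(3,9): L (options (0,9)(W), (3,7)(W), (3,5)(W), (3,4)(W) are all W)
(4,2): L (options (1,2)(W), (4,0)(W) are all W)
(4,3): L (options (1,3)(W), (4,1)(W) are all W)
(4,9): L (options (1,9)(W), (4,7)(W), (4,5)(W), (4,4)(W) are all W)
(5,2): L (options (2,2)(W), (5,0)(W) are all W)
(5,3): L (options (2,3)(W), (5,1)(W) are all W)
(5,9): L (options (2,9)(W), (5,7)(W), (5,5)(W), (5,4)(W) are all W)
(6,0): L (sole option (3,0)(W) is W)
(6,1): L (sole option (3,1)(W) is W)
(6,7): L (options (3,7)(W), (6,5)(W), (6,3)(W), (6,2)(W) are all W)
(6,8): L (options (3,8)(W), (6,6)(W), (6,4)(W), (6,3)(W) are all W)
Every other cell has at least one move into one of the L cells above, so it is W.
L cells per row: a=0: 4, a=1: 4, a=2: 4, a=3: 3, a=4: 3, a=5: 3, a=6: 4; total 25.

25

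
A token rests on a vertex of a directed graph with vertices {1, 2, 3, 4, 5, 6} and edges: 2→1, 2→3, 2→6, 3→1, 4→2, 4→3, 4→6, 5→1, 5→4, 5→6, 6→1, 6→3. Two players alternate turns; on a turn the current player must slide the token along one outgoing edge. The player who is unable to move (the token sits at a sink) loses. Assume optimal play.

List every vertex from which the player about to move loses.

Work bottom-up. With no move the player to move loses. Otherwise the position is W if at least one move leads to an L position for the opponent, and L if every move leads to a W.
Every edge goes from a vertex to one that appears earlier in the order 1, 3, 6, 2, 4, 5, so processing vertices in that order labels each vertex after all of its successors.
1: no outgoing edge → L
3: →1(L), so W
6: →1(L), so W
2: →1(L), so W
4: →2(W), 6(W), 3(W) — all W, so L
5: →4(L), so W
Reading off the rows marked L gives the requested list; there are 2 such vertices.

1, 4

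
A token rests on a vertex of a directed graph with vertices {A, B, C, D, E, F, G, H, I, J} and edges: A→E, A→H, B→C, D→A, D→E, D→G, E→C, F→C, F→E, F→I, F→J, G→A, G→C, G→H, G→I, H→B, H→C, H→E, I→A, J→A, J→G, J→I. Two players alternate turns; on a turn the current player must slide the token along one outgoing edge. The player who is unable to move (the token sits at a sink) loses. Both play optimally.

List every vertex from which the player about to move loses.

Classify positions by backward induction: terminal positions (no move available) are L. From any other position, the mover wins iff some move reaches an L.
Every edge goes from a vertex to one that appears earlier in the order C, E, B, H, A, I, G, J, D, F, so processing vertices in that order labels each vertex after all of its successors.
C: no outgoing edge → L
E: reaches L-position C → W
B: reaches L-position C → W
H: reaches L-position C → W
A: only reaches H(W), E(W), all W → L
I: reaches L-position A → W
G: reaches L-position A → W
J: reaches L-position A → W
D: reaches L-position A → W
F: reaches L-position C → W
Reading off the rows marked L gives the requested list; there are 2 such vertices.

A, C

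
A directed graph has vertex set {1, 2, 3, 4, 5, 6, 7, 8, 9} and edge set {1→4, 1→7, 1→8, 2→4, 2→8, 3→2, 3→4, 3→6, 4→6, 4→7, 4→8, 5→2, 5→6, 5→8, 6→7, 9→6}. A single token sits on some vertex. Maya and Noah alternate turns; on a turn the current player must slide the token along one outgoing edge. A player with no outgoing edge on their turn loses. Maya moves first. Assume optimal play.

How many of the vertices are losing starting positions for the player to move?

Work bottom-up. With no move the player to move loses. Otherwise the position is W if at least one move leads to an L position for the opponent, and L if every move leads to a W.
Every edge goes from a vertex to one that appears earlier in the order 8, 7, 6, 4, 2, 5, 3, 1, 9, so processing vertices in that order labels each vertex after all of its successors.
8: no outgoing edge → L
7: no outgoing edge → L
6: W (go to 7, an L position)
4: W (go to 7, an L position)
2: W (go to 8, an L position)
5: W (go to 8, an L position)
3: L (options 2(W), 4(W), 6(W) are all W)
1: W (go to 7, an L position)
9: L (sole option 6(W) is W)
The L vertices are 3, 7, 8, 9; that is 4 in all.

4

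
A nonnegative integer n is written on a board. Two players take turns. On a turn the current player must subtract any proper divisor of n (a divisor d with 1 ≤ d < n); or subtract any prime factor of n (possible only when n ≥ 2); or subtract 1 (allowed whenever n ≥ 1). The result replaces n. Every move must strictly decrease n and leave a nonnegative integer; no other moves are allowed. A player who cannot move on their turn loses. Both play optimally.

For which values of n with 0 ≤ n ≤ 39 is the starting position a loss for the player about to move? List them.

Use the standard recursion: the mover loses at a terminal position; elsewhere, the mover wins exactly when some move hands the opponent an L position.
n=0: no move → L
n=1: W (go to 0, an L position)
n=2: W (go to 0, an L position)
n=3: W (go to 0, an L position)
n=4: L (options 2(W), 3(W) are all W)
n=5: W (go to 0, an L position)
n=6: W (go to 4, an L position)
n=7: W (go to 0, an L position)
n=8: W (go to 4, an L position)
n=9: L (options 6(W), 8(W) are all W)
n=10: W (go to 9, an L position)
n=11: W (go to 0, an L position)
n=12: W (go to 9, an L position)
n=13: W (go to 0, an L position)
n=14: L (options 7(W), 12(W), 13(W) are all W)
n=15: W (go to 14, an L position)
n=16: W (go to 14, an L position)
n=17: W (go to 0, an L position)
n=18: W (go to 9, an L position)
n=19: W (go to 0, an L position)
n=20: L (options 10(W), 15(W), 16(W), 18(W), 19(W) are all W)
n=21: W (go to 14, an L position)
n=22: W (go to 20, an L position)
n=23: W (go to 0, an L position)
n=24: W (go to 20, an L position)
n=25: W (go to 20, an L position)
n=26: L (options 13(W), 24(W), 25(W) are all W)
n=27: W (go to 26, an L position)
n=28: W (go to 14, an L position)
n=29: W (go to 0, an L position)
n=30: W (go to 20, an L position)
n=31: W (go to 0, an L position)
n=32: L (options 16(W), 24(W), 28(W), 30(W), 31(W) are all W)
n=33: W (go to 32, an L position)
n=34: W (go to 32, an L position)
n=35: L (options 28(W), 30(W), 34(W) are all W)
n=36: W (go to 32, an L position)
n=37: W (go to 0, an L position)
n=38: L (options 19(W), 36(W), 37(W) are all W)
n=39: W (go to 26, an L position)
Reading off the rows marked L gives the requested list; there are 9 such values of n.

0, 4, 9, 14, 20, 26, 32, 35, 38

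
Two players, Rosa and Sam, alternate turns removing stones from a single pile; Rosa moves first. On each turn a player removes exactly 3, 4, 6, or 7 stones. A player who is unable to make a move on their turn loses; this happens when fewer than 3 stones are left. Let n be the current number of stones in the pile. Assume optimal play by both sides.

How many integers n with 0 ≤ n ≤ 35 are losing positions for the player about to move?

Use the standard recursion: the mover loses at a terminal position; elsewhere, the mover wins exactly when some move hands the opponent an L position.
n=0: no move → L
n=1: no move → L
n=2: no move → L
n=3: can move to 0, which is L ⇒ W
n=4: can move to 1, which is L ⇒ W
n=5: can move to 2, which is L ⇒ W
n=6: can move to 2, which is L ⇒ W
n=7: can move to 1, which is L ⇒ W
n=8: can move to 2, which is L ⇒ W
n=9: can move to 2, which is L ⇒ W
n=10: moves to 7(W), 6(W), 4(W), 3(W); every one is W ⇒ L
n=11: moves to 8(W), 7(W), 5(W), 4(W); every one is W ⇒ L
n=12: moves to 9(W), 8(W), 6(W), 5(W); every one is W ⇒ L
n=13: can move to 10, which is L ⇒ W
n=14: can move to 11, which is L ⇒ W
n=15: can move to 12, which is L ⇒ W
n=16: can move to 12, which is L ⇒ W
n=17: can move to 11, which is L ⇒ W
n=18: can move to 12, which is L ⇒ W
n=19: can move to 12, which is L ⇒ W
n=20: moves to 17(W), 16(W), 14(W), 13(W); every one is W ⇒ L
n=21: moves to 18(W), 17(W), 15(W), 14(W); every one is W ⇒ L
n=22: moves to 19(W), 18(W), 16(W), 15(W); every one is W ⇒ L
n=23: can move to 20, which is L ⇒ W
n=24: can move to 21, which is L ⇒ W
n=25: can move to 22, which is L ⇒ W
n=26: can move to 22, which is L ⇒ W
n=27: can move to 21, which is L ⇒ W
n=28: can move to 22, which is L ⇒ W
n=29: can move to 22, which is L ⇒ W
n=30: moves to 27(W), 26(W), 24(W), 23(W); every one is W ⇒ L
n=31: moves to 28(W), 27(W), 25(W), 24(W); every one is W ⇒ L
n=32: moves to 29(W), 28(W), 26(W), 25(W); every one is W ⇒ L
n=33: can move to 30, which is L ⇒ W
n=34: can move to 31, which is L ⇒ W
n=35: can move to 32, which is L ⇒ W
L entries with 0 ≤ n ≤ 35: n = 0, 1, 2, 10, 11, 12, 20, 21, 22, 30, 31, 32; that makes 12.

12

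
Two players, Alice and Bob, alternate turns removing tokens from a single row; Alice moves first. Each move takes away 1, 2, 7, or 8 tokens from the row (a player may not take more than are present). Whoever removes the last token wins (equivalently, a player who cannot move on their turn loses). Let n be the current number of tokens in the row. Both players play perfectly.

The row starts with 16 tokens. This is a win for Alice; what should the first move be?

Work bottom-up. With no move the player to move loses. Otherwise the position is W if at least one move leads to an L position for the opponent, and L if every move leads to a W.
n=0: no move → L
n=1: can move to 0, which is L ⇒ W
n=2: can move to 0, which is L ⇒ W
n=3: moves to 2(W), 1(W); every one is W ⇒ L
n=4: can move to 3, which is L ⇒ W
n=5: can move to 3, which is L ⇒ W
n=6: moves to 5(W), 4(W); every one is W ⇒ L
n=7: can move to 6, which is L ⇒ W
n=8: can move to 6, which is L ⇒ W
n=9: moves to 8(W), 7(W), 2(W), 1(W); every one is W ⇒ L
n=10: can move to 9, which is L ⇒ W
n=11: can move to 9, which is L ⇒ W
n=12: moves to 11(W), 10(W), 5(W), 4(W); every one is W ⇒ L
n=13: can move to 12, which is L ⇒ W
n=14: can move to 12, which is L ⇒ W
n=15: moves to 14(W), 13(W), 8(W), 7(W); every one is W ⇒ L
n=16: can move to 15, which is L ⇒ W
From 16, the L positions reachable in one move are: 15, 9. Any move reaching one of these is winning.

Remove 1, leaving 15.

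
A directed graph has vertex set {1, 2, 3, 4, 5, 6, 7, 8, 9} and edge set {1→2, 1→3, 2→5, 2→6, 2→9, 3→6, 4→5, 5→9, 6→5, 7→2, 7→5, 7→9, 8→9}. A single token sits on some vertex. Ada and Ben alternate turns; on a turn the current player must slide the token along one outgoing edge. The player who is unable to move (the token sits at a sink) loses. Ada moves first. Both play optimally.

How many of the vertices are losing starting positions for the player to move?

4

Work bottom-up. With no move the player to move loses. Otherwise the position is W if at least one move leads to an L position for the opponent, and L if every move leads to a W.
Every edge goes from a vertex to one that appears earlier in the order 9, 5, 4, 6, 2, 7, 3, 1, 8, so processing vertices in that order labels each vertex after all of its successors.
9: no outgoing edge → L
5: reaches L-position 9 → W
4: only reaches 5(W), which is W → L
6: only reaches 5(W), which is W → L
2: reaches L-position 6 → W
7: reaches L-position 9 → W
3: reaches L-position 6 → W
1: only reaches 3(W), 2(W), all W → L
8: reaches L-position 9 → W
The L vertices are 1, 4, 6, 9; that is 4 in all.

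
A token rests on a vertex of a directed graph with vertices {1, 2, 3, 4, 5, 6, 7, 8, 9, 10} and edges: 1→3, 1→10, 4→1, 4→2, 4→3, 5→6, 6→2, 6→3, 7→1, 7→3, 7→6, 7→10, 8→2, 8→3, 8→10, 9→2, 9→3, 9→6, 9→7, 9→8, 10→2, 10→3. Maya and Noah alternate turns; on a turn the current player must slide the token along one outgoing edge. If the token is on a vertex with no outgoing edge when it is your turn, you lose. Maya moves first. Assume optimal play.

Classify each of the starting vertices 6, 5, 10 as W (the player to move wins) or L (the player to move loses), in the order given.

Classify positions by backward induction: terminal positions (no move available) are L. From any other position, the mover wins iff some move reaches an L.
Every edge goes from a vertex to one that appears earlier in the order 2, 3, 10, 8, 1, 6, 7, 9, 4, 5, so processing vertices in that order labels each vertex after all of its successors.
2: no outgoing edge → L
3: no outgoing edge → L
10: can move to 3, which is L ⇒ W
8: can move to 3, which is L ⇒ W
1: can move to 3, which is L ⇒ W
6: can move to 3, which is L ⇒ W
7: can move to 3, which is L ⇒ W
9: can move to 3, which is L ⇒ W
4: can move to 3, which is L ⇒ W
5: the only move is to 6(W), a W ⇒ L

6: W, 5: L, 10: W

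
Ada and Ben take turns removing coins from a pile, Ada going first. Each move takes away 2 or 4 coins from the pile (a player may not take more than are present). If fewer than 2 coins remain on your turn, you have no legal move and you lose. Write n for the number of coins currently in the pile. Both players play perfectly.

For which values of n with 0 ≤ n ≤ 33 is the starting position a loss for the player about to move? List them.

0, 1, 6, 7, 12, 13, 18, 19, 24, 25, 30, 31

Build the W/L table. Terminal = L. A non-terminal position is W if it has a move to some L; otherwise it is L.
n=0: no move → L
n=1: no move → L
n=2: reaches L-position 0 → W
n=3: reaches L-position 1 → W
n=4: reaches L-position 0 → W
n=5: reaches L-position 1 → W
n=6: only reaches 4(W), 2(W), all W → L
n=7: only reaches 5(W), 3(W), all W → L
n=8: reaches L-position 6 → W
n=9: reaches L-position 7 → W
n=10: reaches L-position 6 → W
n=11: reaches L-position 7 → W
n=12: only reaches 10(W), 8(W), all W → L
n=13: only reaches 11(W), 9(W), all W → L
n=14: reaches L-position 12 → W
n=15: reaches L-position 13 → W
n=16: reaches L-position 12 → W
n=17: reaches L-position 13 → W
n=18: only reaches 16(W), 14(W), all W → L
n=19: only reaches 17(W), 15(W), all W → L
n=20: reaches L-position 18 → W
n=21: reaches L-position 19 → W
n=22: reaches L-position 18 → W
n=23: reaches L-position 19 → W
n=24: only reaches 22(W), 20(W), all W → L
n=25: only reaches 23(W), 21(W), all W → L
n=26: reaches L-position 24 → W
n=27: reaches L-position 25 → W
n=28: reaches L-position 24 → W
n=29: reaches L-position 25 → W
n=30: only reaches 28(W), 26(W), all W → L
n=31: only reaches 29(W), 27(W), all W → L
n=32: reaches L-position 30 → W
n=33: reaches L-position 31 → W
Reading off the rows marked L gives the requested list; there are 12 such values of n.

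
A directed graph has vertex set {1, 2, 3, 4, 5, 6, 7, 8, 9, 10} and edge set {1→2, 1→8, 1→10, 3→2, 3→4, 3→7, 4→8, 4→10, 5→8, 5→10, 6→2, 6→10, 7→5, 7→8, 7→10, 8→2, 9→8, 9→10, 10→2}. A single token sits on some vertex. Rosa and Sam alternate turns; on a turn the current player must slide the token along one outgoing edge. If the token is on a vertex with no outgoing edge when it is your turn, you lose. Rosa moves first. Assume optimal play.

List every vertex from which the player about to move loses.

Compute win/loss labels from the base case upward. A position with no move is L. Any other position is W if it can reach an L in one move, else L.
Every edge goes from a vertex to one that appears earlier in the order 2, 8, 10, 4, 6, 5, 7, 3, 1, 9, so processing vertices in that order labels each vertex after all of its successors.
2: no outgoing edge → L
8: W (go to 2, an L position)
10: W (go to 2, an L position)
4: L (options 10(W), 8(W) are all W)
6: W (go to 2, an L position)
5: L (options 10(W), 8(W) are all W)
7: W (go to 5, an L position)
3: W (go to 4, an L position)
1: W (go to 2, an L position)
9: L (options 10(W), 8(W) are all W)
The losing starting vertices are exactly the entries labelled L in this table (4 of them).

2, 4, 5, 9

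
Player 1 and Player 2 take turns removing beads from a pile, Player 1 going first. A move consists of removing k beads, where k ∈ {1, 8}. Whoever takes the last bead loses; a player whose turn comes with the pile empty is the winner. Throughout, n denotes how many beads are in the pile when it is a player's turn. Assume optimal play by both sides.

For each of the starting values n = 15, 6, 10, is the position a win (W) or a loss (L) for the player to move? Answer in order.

15: W, 6: W, 10: L

Use the standard recursion: the mover wins at a terminal position; elsewhere, the mover wins exactly when some move hands the opponent an L position.
n=0: no move; the opponent has just taken the last bead and therefore loses → W
n=1: the only move is to 0(W), a W ⇒ L
n=2: can move to 1, which is L ⇒ W
n=3: the only move is to 2(W), a W ⇒ L
n=4: can move to 3, which is L ⇒ W
n=5: the only move is to 4(W), a W ⇒ L
n=6: can move to 5, which is L ⇒ W
n=7: the only move is to 6(W), a W ⇒ L
n=8: can move to 7, which is L ⇒ W
n=9: can move to 1, which is L ⇒ W
n=10: moves to 9(W), 2(W); every one is W ⇒ L
n=11: can move to 10, which is L ⇒ W
n=12: moves to 11(W), 4(W); every one is W ⇒ L
n=13: can move to 12, which is L ⇒ W
n=14: moves to 13(W), 6(W); every one is W ⇒ L
n=15: can move to 14, which is L ⇒ W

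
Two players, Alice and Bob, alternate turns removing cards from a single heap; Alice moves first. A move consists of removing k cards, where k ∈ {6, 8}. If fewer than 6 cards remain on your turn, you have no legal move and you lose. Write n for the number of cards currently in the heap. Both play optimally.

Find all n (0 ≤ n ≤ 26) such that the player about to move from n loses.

0, 1, 2, 3, 4, 5, 14, 15, 16, 17, 18, 19

Classify positions by backward induction: terminal positions (no move available) are L. From any other position, the mover wins iff some move reaches an L.
n=0: no move → L
n=1: no move → L
n=2: no move → L
n=3: no move → L
n=4: no move → L
n=5: no move → L
n=6: can move to 0, which is L ⇒ W
n=7: can move to 1, which is L ⇒ W
n=8: can move to 2, which is L ⇒ W
n=9: can move to 3, which is L ⇒ W
n=10: can move to 4, which is L ⇒ W
n=11: can move to 5, which is L ⇒ W
n=12: can move to 4, which is L ⇒ W
n=13: can move to 5, which is L ⇒ W
n=14: moves to 8(W), 6(W); every one is W ⇒ L
n=15: moves to 9(W), 7(W); every one is W ⇒ L
n=16: moves to 10(W), 8(W); every one is W ⇒ L
n=17: moves to 11(W), 9(W); every one is W ⇒ L
n=18: moves to 12(W), 10(W); every one is W ⇒ L
n=19: moves to 13(W), 11(W); every one is W ⇒ L
n=20: can move to 14, which is L ⇒ W
n=21: can move to 15, which is L ⇒ W
n=22: can move to 16, which is L ⇒ W
n=23: can move to 17, which is L ⇒ W
n=24: can move to 18, which is L ⇒ W
n=25: can move to 19, which is L ⇒ W
n=26: can move to 18, which is L ⇒ W
Reading off the rows marked L gives the requested list; there are 12 such values of n.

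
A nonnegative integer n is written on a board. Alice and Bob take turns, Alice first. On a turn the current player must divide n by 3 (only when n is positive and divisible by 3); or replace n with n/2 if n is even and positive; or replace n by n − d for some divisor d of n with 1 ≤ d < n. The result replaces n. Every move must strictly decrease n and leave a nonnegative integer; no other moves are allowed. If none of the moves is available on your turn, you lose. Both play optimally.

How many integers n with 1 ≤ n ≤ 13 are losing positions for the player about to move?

6

Build the W/L table. Terminal = L. A non-terminal position is W if it has a move to some L; otherwise it is L.
n=0: no move → L
n=1: no move → L
n=2: can move to 1, which is L ⇒ W
n=3: can move to 1, which is L ⇒ W
n=4: moves to 2(W), 3(W); every one is W ⇒ L
n=5: can move to 4, which is L ⇒ W
n=6: can move to 4, which is L ⇒ W
n=7: the only move is to 6(W), a W ⇒ L
n=8: can move to 4, which is L ⇒ W
n=9: moves to 3(W), 6(W), 8(W); every one is W ⇒ L
n=10: can move to 9, which is L ⇒ W
n=11: the only move is to 10(W), a W ⇒ L
n=12: can move to 4, which is L ⇒ W
n=13: the only move is to 12(W), a W ⇒ L
L entries with 1 ≤ n ≤ 13 (n=0 is outside the asked range and is not counted): n = 1, 4, 7, 9, 11, 13; that makes 6.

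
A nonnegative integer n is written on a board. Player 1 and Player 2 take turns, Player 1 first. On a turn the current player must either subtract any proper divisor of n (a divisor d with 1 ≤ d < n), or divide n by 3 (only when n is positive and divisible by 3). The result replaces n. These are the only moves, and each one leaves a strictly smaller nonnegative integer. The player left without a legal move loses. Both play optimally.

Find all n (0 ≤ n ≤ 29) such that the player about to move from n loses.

Classify positions by backward induction: terminal positions (no move available) are L. From any other position, the mover wins iff some move reaches an L.
n=0: no move → L
n=1: no move → L
n=2: W (go to 1, an L position)
n=3: W (go to 1, an L position)
n=4: L (options 2(W), 3(W) are all W)
n=5: W (go to 4, an L position)
n=6: W (go to 4, an L position)
n=7: L (sole option 6(W) is W)
n=8: W (go to 4, an L position)
n=9: L (options 3(W), 6(W), 8(W) are all W)
n=10: W (go to 9, an L position)
n=11: L (sole option 10(W) is W)
n=12: W (go to 4, an L position)
n=13: L (sole option 12(W) is W)
n=14: W (go to 7, an L position)
n=15: L (options 5(W), 10(W), 12(W), 14(W) are all W)
n=16: W (go to 15, an L position)
n=17: L (sole option 16(W) is W)
n=18: W (go to 9, an L position)
n=19: L (sole option 18(W) is W)
n=20: W (go to 15, an L position)
n=21: W (go to 7, an L position)
n=22: W (go to 11, an L position)
n=23: L (sole option 22(W) is W)
n=24: W (go to 23, an L position)
n=25: L (options 20(W), 24(W) are all W)
n=26: W (go to 13, an L position)
n=27: W (go to 9, an L position)
n=28: L (options 14(W), 21(W), 24(W), 26(W), 27(W) are all W)
n=29: W (go to 28, an L position)
The losing starting values of n are exactly the entries labelled L in this table (13 of them).

0, 1, 4, 7, 9, 11, 13, 15, 17, 19, 23, 25, 28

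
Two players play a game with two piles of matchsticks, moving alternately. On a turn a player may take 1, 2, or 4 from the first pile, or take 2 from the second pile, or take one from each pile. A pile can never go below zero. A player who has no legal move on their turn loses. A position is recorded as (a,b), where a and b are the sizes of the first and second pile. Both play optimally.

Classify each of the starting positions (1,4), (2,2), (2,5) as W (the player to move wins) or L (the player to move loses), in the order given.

(1,4): W, (2,2): L, (2,5): W

Positions with no move are L. A position that does have a move is losing for the player to move precisely when every available move leads to a winning position for the opponent. Fill in the labels:
No move ever increases a pile, so every position that can arise here has a ≤ 2 and b ≤ 5; it is enough to label the cells with 0 ≤ a ≤ 2 and 0 ≤ b ≤ 5.
Every move lowers a or b (never raises either), so fill the grid row by row in increasing a, and left to right within a row: each cell's successors are then already labelled.
      b=0  b=1  b=2  b=3  b=4  b=5
a=0:    L    L    W    W    L    L
a=1:    W    W    W    L    W    W
a=2:    W    W    L    W    W    W
Cells with no legal move (terminal, hence L): (0,0), (0,1).
The remaining L cells, each justified by listing all of its moves:
(0,4): the only move is to (0,2)(W), a W ⇒ L
(0,5): the only move is to (0,3)(W), a W ⇒ L
(1,3): moves to (0,3)(W), (1,1)(W), (0,2)(W); every one is W ⇒ L
(2,2): moves to (1,2)(W), (0,2)(W), (2,0)(W), (1,1)(W); every one is W ⇒ L
Every other cell has at least one move into one of the L cells above, so it is W.
(1,4): the move to (0,4) reaches an L cell, so W
(2,2): one of the L cells justified above, so L
(2,5): the move to (0,5) reaches an L cell, so W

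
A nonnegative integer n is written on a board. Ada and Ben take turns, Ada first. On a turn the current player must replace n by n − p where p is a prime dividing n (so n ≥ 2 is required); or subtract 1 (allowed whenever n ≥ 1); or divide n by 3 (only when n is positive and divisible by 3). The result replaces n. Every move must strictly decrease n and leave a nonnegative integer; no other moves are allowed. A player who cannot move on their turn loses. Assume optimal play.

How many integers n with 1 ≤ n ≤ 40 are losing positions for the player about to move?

10

Positions with no move are L. A position that does have a move is losing for the player to move precisely when every available move leads to a winning position for the opponent. Fill in the labels:
n=0: no move → L
n=1: can move to 0, which is L ⇒ W
n=2: can move to 0, which is L ⇒ W
n=3: can move to 0, which is L ⇒ W
n=4: moves to 2(W), 3(W); every one is W ⇒ L
n=5: can move to 0, which is L ⇒ W
n=6: can move to 4, which is L ⇒ W
n=7: can move to 0, which is L ⇒ W
n=8: moves to 6(W), 7(W); every one is W ⇒ L
n=9: can move to 8, which is L ⇒ W
n=10: can move to 8, which is L ⇒ W
n=11: can move to 0, which is L ⇒ W
n=12: can move to 4, which is L ⇒ W
n=13: can move to 0, which is L ⇒ W
n=14: moves to 7(W), 12(W), 13(W); every one is W ⇒ L
n=15: can move to 14, which is L ⇒ W
n=16: can move to 14, which is L ⇒ W
n=17: can move to 0, which is L ⇒ W
n=18: moves to 6(W), 15(W), 16(W), 17(W); every one is W ⇒ L
n=19: can move to 0, which is L ⇒ W
n=20: can move to 18, which is L ⇒ W
n=21: can move to 14, which is L ⇒ W
n=22: moves to 11(W), 20(W), 21(W); every one is W ⇒ L
n=23: can move to 0, which is L ⇒ W
n=24: can move to 8, which is L ⇒ W
n=25: moves to 20(W), 24(W); every one is W ⇒ L
n=26: can move to 25, which is L ⇒ W
n=27: moves to 9(W), 24(W), 26(W); every one is W ⇒ L
n=28: can move to 27, which is L ⇒ W
n=29: can move to 0, which is L ⇒ W
n=30: can move to 25, which is L ⇒ W
n=31: can move to 0, which is L ⇒ W
n=32: moves to 30(W), 31(W); every one is W ⇒ L
n=33: can move to 22, which is L ⇒ W
n=34: can move to 32, which is L ⇒ W
n=35: moves to 28(W), 30(W), 34(W); every one is W ⇒ L
n=36: can move to 35, which is L ⇒ W
n=37: can move to 0, which is L ⇒ W
n=38: moves to 19(W), 36(W), 37(W); every one is W ⇒ L
n=39: can move to 38, which is L ⇒ W
n=40: can move to 35, which is L ⇒ W
L entries with 1 ≤ n ≤ 40 (n=0 is outside the asked range and is not counted): n = 4, 8, 14, 18, 22, 25, 27, 32, 35, 38; that makes 10.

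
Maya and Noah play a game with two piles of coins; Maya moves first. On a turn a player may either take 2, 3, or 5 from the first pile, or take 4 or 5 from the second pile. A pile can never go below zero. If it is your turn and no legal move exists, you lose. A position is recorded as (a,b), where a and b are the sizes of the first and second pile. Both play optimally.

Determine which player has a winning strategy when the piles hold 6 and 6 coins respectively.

Classify positions by backward induction: terminal positions (no move available) are L. From any other position, the mover wins iff some move reaches an L.
No move ever increases a pile, so every position that can arise here has a ≤ 6 and b ≤ 6; it is enough to label the cells with 0 ≤ a ≤ 6 and 0 ≤ b ≤ 6.
Every move lowers a or b (never raises either), so fill the grid row by row in increasing a, and left to right within a row: each cell's successors are then already labelled.
      b=0  b=1  b=2  b=3  b=4  b=5  b=6
a=0:    L    L    L    L    W    W    W
a=1:    L    L    L    L    W    W    W
a=2:    W    W    W    W    L    L    L
a=3:    W    W    W    W    L    L    L
a=4:    W    W    W    W    W    W    W
a=5:    W    W    W    W    W    W    W
a=6:    W    W    W    W    W    W    W
Cells with no legal move (terminal, hence L): (0,0), (0,1), (0,2), (0,3), (1,0), (1,1), (1,2), (1,3).
The remaining L cells, each justified by listing all of its moves:
(2,4): moves to (0,4)(W), (2,0)(W); every one is W ⇒ L
(2,5): moves to (0,5)(W), (2,1)(W), (2,0)(W); every one is W ⇒ L
(2,6): moves to (0,6)(W), (2,2)(W), (2,1)(W); every one is W ⇒ L
(3,4): moves to (1,4)(W), (0,4)(W), (3,0)(W); every one is W ⇒ L
(3,5): moves to (1,5)(W), (0,5)(W), (3,1)(W), (3,0)(W); every one is W ⇒ L
(3,6): moves to (1,6)(W), (0,6)(W), (3,2)(W), (3,1)(W); every one is W ⇒ L
Every other cell has at least one move into one of the L cells above, so it is W.
From (6,6) Maya can move to (3,6), reaching an L position.

Maya wins.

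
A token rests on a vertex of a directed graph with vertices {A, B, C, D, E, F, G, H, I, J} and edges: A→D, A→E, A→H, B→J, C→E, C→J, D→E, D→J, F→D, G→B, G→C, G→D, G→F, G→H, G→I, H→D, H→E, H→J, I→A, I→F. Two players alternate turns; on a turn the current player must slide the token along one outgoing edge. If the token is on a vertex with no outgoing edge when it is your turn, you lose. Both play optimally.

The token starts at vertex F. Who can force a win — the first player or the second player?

The second player wins.

Positions with no move are L. A position that does have a move is losing for the player to move precisely when every available move leads to a winning position for the opponent. Fill in the labels:
Every edge goes from a vertex to one that appears earlier in the order J, E, D, F, C, H, A, I, B, G, so processing vertices in that order labels each vertex after all of its successors.
J: no outgoing edge → L
E: no outgoing edge → L
D: W (go to E, an L position)
F: L (sole option D(W) is W)
C: W (go to E, an L position)
H: W (go to E, an L position)
A: W (go to E, an L position)
I: W (go to F, an L position)
B: W (go to J, an L position)
G: W (go to F, an L position)
Every move from F reaches a W position, so the mover loses.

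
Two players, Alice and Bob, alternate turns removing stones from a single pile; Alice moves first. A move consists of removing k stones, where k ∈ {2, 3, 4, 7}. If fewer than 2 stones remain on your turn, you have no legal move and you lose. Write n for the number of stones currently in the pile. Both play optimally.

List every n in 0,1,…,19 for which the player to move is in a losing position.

0, 1, 6, 11, 12, 17

Work bottom-up. With no move the player to move loses. Otherwise the position is W if at least one move leads to an L position for the opponent, and L if every move leads to a W.
n=0: no move → L
n=1: no move → L
n=2: W (go to 0, an L position)
n=3: W (go to 1, an L position)
n=4: W (go to 1, an L position)
n=5: W (go to 1, an L position)
n=6: L (options 4(W), 3(W), 2(W) are all W)
n=7: W (go to 0, an L position)
n=8: W (go to 6, an L position)
n=9: W (go to 6, an L position)
n=10: W (go to 6, an L position)
n=11: L (options 9(W), 8(W), 7(W), 4(W) are all W)
n=12: L (options 10(W), 9(W), 8(W), 5(W) are all W)
n=13: W (go to 11, an L position)
n=14: W (go to 12, an L position)
n=15: W (go to 12, an L position)
n=16: W (go to 12, an L position)
n=17: L (options 15(W), 14(W), 13(W), 10(W) are all W)
n=18: W (go to 11, an L position)
n=19: W (go to 17, an L position)
Reading off the rows marked L gives the requested list; there are 6 such values of n.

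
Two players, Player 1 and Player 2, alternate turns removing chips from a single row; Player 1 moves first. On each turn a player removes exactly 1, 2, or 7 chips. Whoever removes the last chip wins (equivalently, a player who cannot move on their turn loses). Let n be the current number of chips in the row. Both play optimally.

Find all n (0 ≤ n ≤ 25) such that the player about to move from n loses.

0, 3, 6, 9, 12, 15, 18, 21, 24

Label each position W (a win for the player to move) or L (a loss). A position with no legal move is L; any other position is W exactly when some move reaches an L, and L when every move reaches a W.
n=0: no move → L
n=1: W (go to 0, an L position)
n=2: W (go to 0, an L position)
n=3: L (options 2(W), 1(W) are all W)
n=4: W (go to 3, an L position)
n=5: W (go to 3, an L position)
n=6: L (options 5(W), 4(W) are all W)
n=7: W (go to 6, an L position)
n=8: W (go to 6, an L position)
n=9: L (options 8(W), 7(W), 2(W) are all W)
n=10: W (go to 9, an L position)
n=11: W (go to 9, an L position)
n=12: L (options 11(W), 10(W), 5(W) are all W)
n=13: W (go to 12, an L position)
n=14: W (go to 12, an L position)
n=15: L (options 14(W), 13(W), 8(W) are all W)
n=16: W (go to 15, an L position)
n=17: W (go to 15, an L position)
n=18: L (options 17(W), 16(W), 11(W) are all W)
n=19: W (go to 18, an L position)
n=20: W (go to 18, an L position)
n=21: L (options 20(W), 19(W), 14(W) are all W)
n=22: W (go to 21, an L position)
n=23: W (go to 21, an L position)
n=24: L (options 23(W), 22(W), 17(W) are all W)
n=25: W (go to 24, an L position)
Reading off the rows marked L gives the requested list; there are 9 such values of n.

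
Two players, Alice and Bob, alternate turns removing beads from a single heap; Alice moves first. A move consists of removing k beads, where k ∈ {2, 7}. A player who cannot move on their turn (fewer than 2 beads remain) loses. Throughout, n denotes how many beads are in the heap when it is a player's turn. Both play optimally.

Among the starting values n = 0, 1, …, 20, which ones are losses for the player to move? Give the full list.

0, 1, 4, 5, 9, 10, 13, 14, 18, 19

Use the standard recursion: the mover loses at a terminal position; elsewhere, the mover wins exactly when some move hands the opponent an L position.
n=0: no move → L
n=1: no move → L
n=2: W (go to 0, an L position)
n=3: W (go to 1, an L position)
n=4: L (sole option 2(W) is W)
n=5: L (sole option 3(W) is W)
n=6: W (go to 4, an L position)
n=7: W (go to 5, an L position)
n=8: W (go to 1, an L position)
n=9: L (options 7(W), 2(W) are all W)
n=10: L (options 8(W), 3(W) are all W)
n=11: W (go to 9, an L position)
n=12: W (go to 10, an L position)
n=13: L (options 11(W), 6(W) are all W)
n=14: L (options 12(W), 7(W) are all W)
n=15: W (go to 13, an L position)
n=16: W (go to 14, an L position)
n=17: W (go to 10, an L position)
n=18: L (options 16(W), 11(W) are all W)
n=19: L (options 17(W), 12(W) are all W)
n=20: W (go to 18, an L position)
The losing starting values of n are exactly the entries labelled L in this table (10 of them).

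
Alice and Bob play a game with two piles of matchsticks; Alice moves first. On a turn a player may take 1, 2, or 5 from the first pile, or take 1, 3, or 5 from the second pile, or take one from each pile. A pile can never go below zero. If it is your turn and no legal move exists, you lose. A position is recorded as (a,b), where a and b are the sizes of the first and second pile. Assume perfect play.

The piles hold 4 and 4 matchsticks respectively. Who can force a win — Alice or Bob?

Bob wins.

Label each position W (a win for the player to move) or L (a loss). A position with no legal move is L; any other position is W exactly when some move reaches an L, and L when every move reaches a W.
No move ever increases a pile, so every position that can arise here has a ≤ 4 and b ≤ 4; it is enough to label the cells with 0 ≤ a ≤ 4 and 0 ≤ b ≤ 4.
Every move lowers a or b (never raises either), so fill the grid row by row in increasing a, and left to right within a row: each cell's successors are then already labelled.
      b=0  b=1  b=2  b=3  b=4
a=0:    L    W    L    W    L
a=1:    W    W    W    W    W
a=2:    W    L    W    L    W
a=3:    L    W    W    W    W
a=4:    W    W    L    W    L
Cells with no legal move (terminal, hence L): (0,0).
The remaining L cells, each justified by listing all of its moves:
(0,2): the only move is to (0,1)(W), a W ⇒ L
(0,4): moves to (0,3)(W), (0,1)(W); every one is W ⇒ L
(2,1): moves to (1,1)(W), (0,1)(W), (2,0)(W), (1,0)(W); every one is W ⇒ L
(2,3): moves to (1,3)(W), (0,3)(W), (2,2)(W), (2,0)(W), (1,2)(W); every one is W ⇒ L
(3,0): moves to (2,0)(W), (1,0)(W); every one is W ⇒ L
(4,2): moves to (3,2)(W), (2,2)(W), (4,1)(W), (3,1)(W); every one is W ⇒ L
(4,4): moves to (3,4)(W), (2,4)(W), (4,3)(W), (4,1)(W), (3,3)(W); every one is W ⇒ L
Every other cell has at least one move into one of the L cells above, so it is W.
Every move from (4,4) reaches a W position, so the mover loses.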